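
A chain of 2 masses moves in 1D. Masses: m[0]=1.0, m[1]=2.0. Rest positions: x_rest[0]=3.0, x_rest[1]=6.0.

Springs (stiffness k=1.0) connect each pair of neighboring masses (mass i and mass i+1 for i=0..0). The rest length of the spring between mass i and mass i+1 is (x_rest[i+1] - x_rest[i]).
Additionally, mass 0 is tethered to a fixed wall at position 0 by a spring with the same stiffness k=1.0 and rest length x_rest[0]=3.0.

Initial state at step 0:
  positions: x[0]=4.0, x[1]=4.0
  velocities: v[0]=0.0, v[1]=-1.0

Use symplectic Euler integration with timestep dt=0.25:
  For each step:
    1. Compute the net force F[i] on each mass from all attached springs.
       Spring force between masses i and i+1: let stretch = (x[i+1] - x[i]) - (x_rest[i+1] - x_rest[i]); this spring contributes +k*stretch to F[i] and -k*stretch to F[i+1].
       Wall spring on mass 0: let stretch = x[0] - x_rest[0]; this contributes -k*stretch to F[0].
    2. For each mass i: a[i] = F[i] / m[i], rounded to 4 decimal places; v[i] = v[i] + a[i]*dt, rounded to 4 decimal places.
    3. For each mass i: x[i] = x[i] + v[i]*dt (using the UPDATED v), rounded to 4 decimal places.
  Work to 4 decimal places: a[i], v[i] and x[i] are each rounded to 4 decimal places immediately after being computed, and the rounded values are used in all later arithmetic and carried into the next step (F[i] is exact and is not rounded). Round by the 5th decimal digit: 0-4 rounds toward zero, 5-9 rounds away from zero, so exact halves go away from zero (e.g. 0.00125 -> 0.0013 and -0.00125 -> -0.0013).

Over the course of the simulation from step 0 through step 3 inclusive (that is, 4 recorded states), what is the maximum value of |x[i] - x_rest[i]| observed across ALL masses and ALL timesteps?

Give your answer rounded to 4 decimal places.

Step 0: x=[4.0000 4.0000] v=[0.0000 -1.0000]
Step 1: x=[3.7500 3.8438] v=[-1.0000 -0.6250]
Step 2: x=[3.2715 3.7784] v=[-1.9141 -0.2617]
Step 3: x=[2.6202 3.7909] v=[-2.6053 0.0500]
Max displacement = 2.2216

Answer: 2.2216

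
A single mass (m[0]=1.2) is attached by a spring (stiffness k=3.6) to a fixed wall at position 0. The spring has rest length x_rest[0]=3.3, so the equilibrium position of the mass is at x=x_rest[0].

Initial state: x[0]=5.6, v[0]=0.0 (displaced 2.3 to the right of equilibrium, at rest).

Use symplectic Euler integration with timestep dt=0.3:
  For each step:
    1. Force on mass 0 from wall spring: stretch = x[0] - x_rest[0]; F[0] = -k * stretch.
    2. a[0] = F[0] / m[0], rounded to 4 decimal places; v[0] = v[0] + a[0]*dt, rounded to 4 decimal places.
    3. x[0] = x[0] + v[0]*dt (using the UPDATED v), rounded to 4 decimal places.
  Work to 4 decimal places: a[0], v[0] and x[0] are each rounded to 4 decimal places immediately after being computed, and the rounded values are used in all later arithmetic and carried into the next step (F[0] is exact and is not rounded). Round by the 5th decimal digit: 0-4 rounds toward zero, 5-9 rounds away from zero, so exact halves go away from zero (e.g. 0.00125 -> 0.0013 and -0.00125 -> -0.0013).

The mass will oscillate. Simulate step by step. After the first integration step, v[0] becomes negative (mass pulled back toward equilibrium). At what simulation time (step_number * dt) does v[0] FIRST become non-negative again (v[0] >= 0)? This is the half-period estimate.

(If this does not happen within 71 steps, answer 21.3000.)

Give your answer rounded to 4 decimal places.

Answer: 1.8000

Derivation:
Step 0: x=[5.6000] v=[0.0000]
Step 1: x=[4.9790] v=[-2.0700]
Step 2: x=[3.9047] v=[-3.5811]
Step 3: x=[2.6671] v=[-4.1253]
Step 4: x=[1.6004] v=[-3.5557]
Step 5: x=[0.9926] v=[-2.0261]
Step 6: x=[1.0078] v=[0.0506]
First v>=0 after going negative at step 6, time=1.8000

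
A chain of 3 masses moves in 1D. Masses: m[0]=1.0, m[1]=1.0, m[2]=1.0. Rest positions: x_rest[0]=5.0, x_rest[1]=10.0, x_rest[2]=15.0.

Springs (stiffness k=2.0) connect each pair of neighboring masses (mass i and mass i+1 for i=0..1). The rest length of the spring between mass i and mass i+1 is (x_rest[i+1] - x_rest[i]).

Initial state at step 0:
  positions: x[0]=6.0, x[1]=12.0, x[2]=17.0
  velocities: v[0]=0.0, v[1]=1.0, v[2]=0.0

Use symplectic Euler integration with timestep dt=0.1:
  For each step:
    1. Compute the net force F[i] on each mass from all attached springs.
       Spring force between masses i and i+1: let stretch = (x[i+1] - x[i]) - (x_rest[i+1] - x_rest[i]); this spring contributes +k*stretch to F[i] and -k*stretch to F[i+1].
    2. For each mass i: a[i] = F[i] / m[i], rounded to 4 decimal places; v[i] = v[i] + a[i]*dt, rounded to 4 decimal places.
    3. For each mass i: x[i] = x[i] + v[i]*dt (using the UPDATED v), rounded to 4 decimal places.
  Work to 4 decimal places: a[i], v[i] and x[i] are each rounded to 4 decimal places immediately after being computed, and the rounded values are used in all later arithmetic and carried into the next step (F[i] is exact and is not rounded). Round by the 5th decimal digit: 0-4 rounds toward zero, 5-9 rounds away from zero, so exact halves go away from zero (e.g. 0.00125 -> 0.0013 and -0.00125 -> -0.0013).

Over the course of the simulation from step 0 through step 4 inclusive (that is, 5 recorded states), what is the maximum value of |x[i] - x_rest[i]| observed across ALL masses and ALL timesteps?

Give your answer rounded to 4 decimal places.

Answer: 2.1790

Derivation:
Step 0: x=[6.0000 12.0000 17.0000] v=[0.0000 1.0000 0.0000]
Step 1: x=[6.0200 12.0800 17.0000] v=[0.2000 0.8000 0.0000]
Step 2: x=[6.0612 12.1372 17.0016] v=[0.4120 0.5720 0.0160]
Step 3: x=[6.1239 12.1702 17.0059] v=[0.6272 0.3297 0.0431]
Step 4: x=[6.2076 12.1790 17.0135] v=[0.8365 0.0876 0.0760]
Max displacement = 2.1790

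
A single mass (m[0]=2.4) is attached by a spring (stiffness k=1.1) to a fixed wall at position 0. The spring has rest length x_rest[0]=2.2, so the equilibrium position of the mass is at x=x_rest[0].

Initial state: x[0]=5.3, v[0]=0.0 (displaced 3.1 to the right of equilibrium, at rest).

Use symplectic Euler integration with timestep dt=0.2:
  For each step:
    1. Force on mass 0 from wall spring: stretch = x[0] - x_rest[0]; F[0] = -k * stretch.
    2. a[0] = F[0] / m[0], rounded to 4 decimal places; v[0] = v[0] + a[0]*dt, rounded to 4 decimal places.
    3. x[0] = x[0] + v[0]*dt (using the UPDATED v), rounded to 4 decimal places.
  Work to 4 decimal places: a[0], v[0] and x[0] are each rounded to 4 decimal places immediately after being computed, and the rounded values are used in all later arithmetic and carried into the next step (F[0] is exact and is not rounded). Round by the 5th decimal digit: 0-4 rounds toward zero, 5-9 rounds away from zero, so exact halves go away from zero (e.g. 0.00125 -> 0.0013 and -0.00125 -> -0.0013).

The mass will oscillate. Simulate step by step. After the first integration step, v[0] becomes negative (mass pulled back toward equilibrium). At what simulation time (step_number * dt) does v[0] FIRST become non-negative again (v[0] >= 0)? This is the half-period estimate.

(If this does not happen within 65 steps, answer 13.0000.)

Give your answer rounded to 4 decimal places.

Step 0: x=[5.3000] v=[0.0000]
Step 1: x=[5.2432] v=[-0.2842]
Step 2: x=[5.1306] v=[-0.5632]
Step 3: x=[4.9642] v=[-0.8318]
Step 4: x=[4.7472] v=[-1.0852]
Step 5: x=[4.4835] v=[-1.3187]
Step 6: x=[4.1779] v=[-1.5280]
Step 7: x=[3.8360] v=[-1.7093]
Step 8: x=[3.4641] v=[-1.8593]
Step 9: x=[3.0691] v=[-1.9752]
Step 10: x=[2.6581] v=[-2.0549]
Step 11: x=[2.2387] v=[-2.0969]
Step 12: x=[1.8186] v=[-2.1004]
Step 13: x=[1.4055] v=[-2.0654]
Step 14: x=[1.0070] v=[-1.9926]
Step 15: x=[0.6304] v=[-1.8832]
Step 16: x=[0.2825] v=[-1.7393]
Step 17: x=[-0.0302] v=[-1.5635]
Step 18: x=[-0.3020] v=[-1.3591]
Step 19: x=[-0.5279] v=[-1.1297]
Step 20: x=[-0.7038] v=[-0.8796]
Step 21: x=[-0.8265] v=[-0.6134]
Step 22: x=[-0.8937] v=[-0.3360]
Step 23: x=[-0.9042] v=[-0.0524]
Step 24: x=[-0.8578] v=[0.2322]
First v>=0 after going negative at step 24, time=4.8000

Answer: 4.8000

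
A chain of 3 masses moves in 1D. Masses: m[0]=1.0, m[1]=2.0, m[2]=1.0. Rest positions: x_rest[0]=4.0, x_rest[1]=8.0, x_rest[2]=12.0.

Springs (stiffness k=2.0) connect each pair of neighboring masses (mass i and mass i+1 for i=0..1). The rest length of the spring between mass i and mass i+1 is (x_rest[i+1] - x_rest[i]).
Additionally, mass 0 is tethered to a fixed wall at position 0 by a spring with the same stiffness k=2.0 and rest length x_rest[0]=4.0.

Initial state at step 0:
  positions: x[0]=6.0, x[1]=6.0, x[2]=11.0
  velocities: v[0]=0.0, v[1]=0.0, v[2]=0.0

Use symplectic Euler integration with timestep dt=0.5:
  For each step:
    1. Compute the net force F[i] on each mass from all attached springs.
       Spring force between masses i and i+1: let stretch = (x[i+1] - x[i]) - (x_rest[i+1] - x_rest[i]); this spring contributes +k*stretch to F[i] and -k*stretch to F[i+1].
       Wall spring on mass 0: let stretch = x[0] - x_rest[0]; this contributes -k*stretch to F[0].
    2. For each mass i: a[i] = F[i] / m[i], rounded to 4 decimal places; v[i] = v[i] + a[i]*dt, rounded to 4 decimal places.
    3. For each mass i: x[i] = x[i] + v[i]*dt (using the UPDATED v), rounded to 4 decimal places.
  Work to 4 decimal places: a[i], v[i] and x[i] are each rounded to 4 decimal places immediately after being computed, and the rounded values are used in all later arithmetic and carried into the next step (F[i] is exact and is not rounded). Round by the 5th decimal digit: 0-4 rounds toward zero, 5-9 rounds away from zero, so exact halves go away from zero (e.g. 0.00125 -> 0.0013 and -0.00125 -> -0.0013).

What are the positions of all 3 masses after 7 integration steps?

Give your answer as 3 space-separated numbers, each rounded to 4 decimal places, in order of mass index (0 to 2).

Step 0: x=[6.0000 6.0000 11.0000] v=[0.0000 0.0000 0.0000]
Step 1: x=[3.0000 7.2500 10.5000] v=[-6.0000 2.5000 -1.0000]
Step 2: x=[0.6250 8.2500 10.3750] v=[-4.7500 2.0000 -0.2500]
Step 3: x=[1.7500 7.8750 11.1875] v=[2.2500 -0.7500 1.6250]
Step 4: x=[5.0625 6.7969 12.3438] v=[6.6250 -2.1563 2.3125]
Step 5: x=[6.7110 6.6719 12.7266] v=[3.2969 -0.2501 0.7656]
Step 6: x=[4.9844 8.0703 12.0821] v=[-3.4532 2.7968 -1.2891]
Step 7: x=[2.3086 9.7002 11.4317] v=[-5.3517 3.2598 -1.3009]

Answer: 2.3086 9.7002 11.4317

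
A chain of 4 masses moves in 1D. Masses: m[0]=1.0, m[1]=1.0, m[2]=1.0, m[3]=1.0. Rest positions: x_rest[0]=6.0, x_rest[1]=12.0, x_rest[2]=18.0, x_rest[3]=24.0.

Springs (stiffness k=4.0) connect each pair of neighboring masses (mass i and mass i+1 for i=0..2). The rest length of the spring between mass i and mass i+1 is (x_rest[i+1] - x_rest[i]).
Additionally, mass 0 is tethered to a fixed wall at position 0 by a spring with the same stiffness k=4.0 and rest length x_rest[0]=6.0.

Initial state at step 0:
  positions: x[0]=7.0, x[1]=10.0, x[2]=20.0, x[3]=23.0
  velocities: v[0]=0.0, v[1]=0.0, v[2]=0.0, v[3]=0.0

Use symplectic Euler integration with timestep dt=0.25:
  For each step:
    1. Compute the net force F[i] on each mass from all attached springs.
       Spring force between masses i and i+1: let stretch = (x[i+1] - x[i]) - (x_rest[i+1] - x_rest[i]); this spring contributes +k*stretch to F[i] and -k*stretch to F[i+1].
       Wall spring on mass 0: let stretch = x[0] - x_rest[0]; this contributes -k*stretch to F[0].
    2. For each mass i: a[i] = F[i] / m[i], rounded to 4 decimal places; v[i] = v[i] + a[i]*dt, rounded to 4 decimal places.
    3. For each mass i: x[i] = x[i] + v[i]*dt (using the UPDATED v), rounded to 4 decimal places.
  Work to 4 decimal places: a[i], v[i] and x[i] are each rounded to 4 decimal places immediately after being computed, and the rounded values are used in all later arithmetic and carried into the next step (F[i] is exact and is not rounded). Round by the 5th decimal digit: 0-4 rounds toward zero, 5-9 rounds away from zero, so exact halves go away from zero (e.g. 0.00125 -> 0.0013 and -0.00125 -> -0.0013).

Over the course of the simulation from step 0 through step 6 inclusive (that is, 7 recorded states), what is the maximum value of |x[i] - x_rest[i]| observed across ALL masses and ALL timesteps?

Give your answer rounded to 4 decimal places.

Step 0: x=[7.0000 10.0000 20.0000 23.0000] v=[0.0000 0.0000 0.0000 0.0000]
Step 1: x=[6.0000 11.7500 18.2500 23.7500] v=[-4.0000 7.0000 -7.0000 3.0000]
Step 2: x=[4.9375 13.6875 16.2500 24.6250] v=[-4.2500 7.7500 -8.0000 3.5000]
Step 3: x=[4.8281 14.0781 15.7031 24.9063] v=[-0.4375 1.5625 -2.1875 1.1250]
Step 4: x=[5.8242 12.5625 17.0508 24.3868] v=[3.9844 -6.0625 5.3907 -2.0782]
Step 5: x=[7.0488 10.4844 19.1104 23.5333] v=[4.8985 -8.3125 8.2384 -3.4142]
Step 6: x=[7.3701 9.7039 20.1192 23.0740] v=[1.2853 -3.1221 4.0353 -1.8371]
Max displacement = 2.2969

Answer: 2.2969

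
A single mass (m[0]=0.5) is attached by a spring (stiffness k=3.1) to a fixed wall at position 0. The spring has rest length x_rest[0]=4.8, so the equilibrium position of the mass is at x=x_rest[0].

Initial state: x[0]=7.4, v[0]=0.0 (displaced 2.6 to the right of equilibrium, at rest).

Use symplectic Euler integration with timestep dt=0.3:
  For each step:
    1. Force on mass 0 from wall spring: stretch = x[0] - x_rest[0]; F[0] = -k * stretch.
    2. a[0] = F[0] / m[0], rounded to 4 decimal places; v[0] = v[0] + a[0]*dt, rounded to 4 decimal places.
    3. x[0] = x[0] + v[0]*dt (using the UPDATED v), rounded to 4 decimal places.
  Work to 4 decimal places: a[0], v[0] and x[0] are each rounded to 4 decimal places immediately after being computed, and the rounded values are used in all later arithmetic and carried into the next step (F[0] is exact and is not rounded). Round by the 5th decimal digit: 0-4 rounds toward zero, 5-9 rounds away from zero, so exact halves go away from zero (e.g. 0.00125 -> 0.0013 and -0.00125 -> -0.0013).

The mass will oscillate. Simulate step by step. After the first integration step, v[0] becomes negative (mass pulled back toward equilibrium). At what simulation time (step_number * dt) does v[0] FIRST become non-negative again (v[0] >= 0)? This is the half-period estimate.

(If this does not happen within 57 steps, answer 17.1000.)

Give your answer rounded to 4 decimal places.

Answer: 1.5000

Derivation:
Step 0: x=[7.4000] v=[0.0000]
Step 1: x=[5.9492] v=[-4.8360]
Step 2: x=[3.8572] v=[-6.9735]
Step 3: x=[2.2912] v=[-5.2199]
Step 4: x=[2.1252] v=[-0.5535]
Step 5: x=[3.4517] v=[4.4216]
First v>=0 after going negative at step 5, time=1.5000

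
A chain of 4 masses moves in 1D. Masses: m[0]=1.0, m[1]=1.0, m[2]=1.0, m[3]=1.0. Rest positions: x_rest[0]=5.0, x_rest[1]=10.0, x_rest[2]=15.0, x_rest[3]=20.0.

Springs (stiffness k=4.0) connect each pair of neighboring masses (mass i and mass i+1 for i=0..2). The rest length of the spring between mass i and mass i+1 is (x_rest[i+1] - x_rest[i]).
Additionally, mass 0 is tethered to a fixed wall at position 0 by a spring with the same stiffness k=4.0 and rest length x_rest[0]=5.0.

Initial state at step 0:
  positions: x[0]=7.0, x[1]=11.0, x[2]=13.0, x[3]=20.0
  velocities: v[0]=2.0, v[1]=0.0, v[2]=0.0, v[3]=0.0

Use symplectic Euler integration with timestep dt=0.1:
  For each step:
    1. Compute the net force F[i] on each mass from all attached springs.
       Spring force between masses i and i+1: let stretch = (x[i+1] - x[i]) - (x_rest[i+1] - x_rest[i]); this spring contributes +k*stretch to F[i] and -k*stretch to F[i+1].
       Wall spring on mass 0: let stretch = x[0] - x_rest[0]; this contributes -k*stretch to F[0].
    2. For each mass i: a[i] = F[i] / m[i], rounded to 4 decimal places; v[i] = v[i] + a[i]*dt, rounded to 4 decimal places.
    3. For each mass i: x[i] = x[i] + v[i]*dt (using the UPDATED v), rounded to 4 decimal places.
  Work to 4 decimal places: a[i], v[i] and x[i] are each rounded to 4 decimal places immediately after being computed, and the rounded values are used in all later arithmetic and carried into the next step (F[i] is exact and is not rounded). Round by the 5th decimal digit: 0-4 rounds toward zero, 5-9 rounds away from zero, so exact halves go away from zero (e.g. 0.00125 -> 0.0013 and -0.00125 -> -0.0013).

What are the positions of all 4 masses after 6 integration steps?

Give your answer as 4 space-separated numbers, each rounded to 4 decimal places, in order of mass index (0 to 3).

Step 0: x=[7.0000 11.0000 13.0000 20.0000] v=[2.0000 0.0000 0.0000 0.0000]
Step 1: x=[7.0800 10.9200 13.2000 19.9200] v=[0.8000 -0.8000 2.0000 -0.8000]
Step 2: x=[7.0304 10.7776 13.5776 19.7712] v=[-0.4960 -1.4240 3.7760 -1.4880]
Step 3: x=[6.8495 10.5973 14.0909 19.5747] v=[-1.8093 -1.8029 5.1334 -1.9654]
Step 4: x=[6.5445 10.4068 14.6839 19.3588] v=[-3.0500 -1.9046 5.9295 -2.1589]
Step 5: x=[6.1322 10.2329 15.2928 19.1559] v=[-4.1229 -1.7387 6.0886 -2.0289]
Step 6: x=[5.6387 10.0974 15.8538 18.9985] v=[-4.9355 -1.3550 5.6099 -1.5741]

Answer: 5.6387 10.0974 15.8538 18.9985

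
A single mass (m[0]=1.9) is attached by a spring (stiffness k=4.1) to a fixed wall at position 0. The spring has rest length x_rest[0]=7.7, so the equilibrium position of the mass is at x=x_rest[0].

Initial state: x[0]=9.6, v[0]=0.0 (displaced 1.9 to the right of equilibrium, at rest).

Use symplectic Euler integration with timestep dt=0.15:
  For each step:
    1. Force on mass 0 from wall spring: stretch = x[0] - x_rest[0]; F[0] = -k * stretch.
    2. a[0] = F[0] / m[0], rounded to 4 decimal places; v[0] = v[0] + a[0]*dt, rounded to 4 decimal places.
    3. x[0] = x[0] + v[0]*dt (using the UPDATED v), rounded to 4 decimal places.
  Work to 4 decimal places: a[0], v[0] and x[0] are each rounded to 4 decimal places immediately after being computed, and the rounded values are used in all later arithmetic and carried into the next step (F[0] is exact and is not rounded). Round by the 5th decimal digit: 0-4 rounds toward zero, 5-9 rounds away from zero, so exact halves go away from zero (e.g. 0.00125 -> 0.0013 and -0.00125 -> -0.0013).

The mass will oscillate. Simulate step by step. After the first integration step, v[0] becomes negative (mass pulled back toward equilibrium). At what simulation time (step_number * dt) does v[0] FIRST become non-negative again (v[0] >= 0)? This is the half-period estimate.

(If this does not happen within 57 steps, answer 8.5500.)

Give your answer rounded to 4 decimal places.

Step 0: x=[9.6000] v=[0.0000]
Step 1: x=[9.5078] v=[-0.6150]
Step 2: x=[9.3278] v=[-1.2002]
Step 3: x=[9.0687] v=[-1.7271]
Step 4: x=[8.7432] v=[-2.1701]
Step 5: x=[8.3670] v=[-2.5078]
Step 6: x=[7.9584] v=[-2.7237]
Step 7: x=[7.5373] v=[-2.8073]
Step 8: x=[7.1241] v=[-2.7546]
Step 9: x=[6.7389] v=[-2.5682]
Step 10: x=[6.4003] v=[-2.2571]
Step 11: x=[6.1248] v=[-1.8364]
Step 12: x=[5.9258] v=[-1.3265]
Step 13: x=[5.8130] v=[-0.7522]
Step 14: x=[5.7918] v=[-0.1414]
Step 15: x=[5.8632] v=[0.4763]
First v>=0 after going negative at step 15, time=2.2500

Answer: 2.2500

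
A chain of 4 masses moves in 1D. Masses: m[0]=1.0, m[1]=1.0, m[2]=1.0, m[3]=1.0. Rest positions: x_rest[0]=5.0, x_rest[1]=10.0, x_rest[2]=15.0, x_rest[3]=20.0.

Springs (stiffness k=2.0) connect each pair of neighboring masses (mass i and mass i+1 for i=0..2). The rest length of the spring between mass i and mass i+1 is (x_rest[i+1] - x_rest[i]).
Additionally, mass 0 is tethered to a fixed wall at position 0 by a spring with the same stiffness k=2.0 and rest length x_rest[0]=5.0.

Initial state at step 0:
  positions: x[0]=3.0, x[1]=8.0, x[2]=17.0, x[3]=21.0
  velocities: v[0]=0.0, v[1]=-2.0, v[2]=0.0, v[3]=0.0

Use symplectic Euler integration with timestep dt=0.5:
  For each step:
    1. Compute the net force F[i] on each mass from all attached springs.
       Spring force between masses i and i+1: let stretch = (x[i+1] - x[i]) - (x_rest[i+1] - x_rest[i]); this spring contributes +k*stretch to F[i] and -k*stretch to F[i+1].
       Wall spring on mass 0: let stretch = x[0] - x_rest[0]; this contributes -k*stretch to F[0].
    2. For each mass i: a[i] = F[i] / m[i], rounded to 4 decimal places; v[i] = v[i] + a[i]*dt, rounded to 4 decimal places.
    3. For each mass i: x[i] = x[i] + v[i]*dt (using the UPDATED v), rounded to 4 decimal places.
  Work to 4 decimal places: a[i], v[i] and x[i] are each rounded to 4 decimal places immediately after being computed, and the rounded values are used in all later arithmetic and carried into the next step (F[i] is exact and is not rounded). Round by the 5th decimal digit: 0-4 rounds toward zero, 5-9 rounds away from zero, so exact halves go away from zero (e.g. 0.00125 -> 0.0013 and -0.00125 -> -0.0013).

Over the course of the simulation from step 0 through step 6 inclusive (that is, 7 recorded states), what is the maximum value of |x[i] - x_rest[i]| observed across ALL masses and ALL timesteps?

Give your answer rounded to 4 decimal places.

Answer: 3.3750

Derivation:
Step 0: x=[3.0000 8.0000 17.0000 21.0000] v=[0.0000 -2.0000 0.0000 0.0000]
Step 1: x=[4.0000 9.0000 14.5000 21.5000] v=[2.0000 2.0000 -5.0000 1.0000]
Step 2: x=[5.5000 10.2500 12.7500 21.0000] v=[3.0000 2.5000 -3.5000 -1.0000]
Step 3: x=[6.6250 10.3750 13.8750 18.8750] v=[2.2500 0.2500 2.2500 -4.2500]
Step 4: x=[6.3125 10.3750 15.7500 16.7500] v=[-0.6250 0.0000 3.7500 -4.2500]
Step 5: x=[4.8750 11.0313 15.4375 16.6250] v=[-2.8750 1.3125 -0.6250 -0.2500]
Step 6: x=[4.0782 10.8125 13.5157 18.4063] v=[-1.5937 -0.4376 -3.8437 3.5625]
Max displacement = 3.3750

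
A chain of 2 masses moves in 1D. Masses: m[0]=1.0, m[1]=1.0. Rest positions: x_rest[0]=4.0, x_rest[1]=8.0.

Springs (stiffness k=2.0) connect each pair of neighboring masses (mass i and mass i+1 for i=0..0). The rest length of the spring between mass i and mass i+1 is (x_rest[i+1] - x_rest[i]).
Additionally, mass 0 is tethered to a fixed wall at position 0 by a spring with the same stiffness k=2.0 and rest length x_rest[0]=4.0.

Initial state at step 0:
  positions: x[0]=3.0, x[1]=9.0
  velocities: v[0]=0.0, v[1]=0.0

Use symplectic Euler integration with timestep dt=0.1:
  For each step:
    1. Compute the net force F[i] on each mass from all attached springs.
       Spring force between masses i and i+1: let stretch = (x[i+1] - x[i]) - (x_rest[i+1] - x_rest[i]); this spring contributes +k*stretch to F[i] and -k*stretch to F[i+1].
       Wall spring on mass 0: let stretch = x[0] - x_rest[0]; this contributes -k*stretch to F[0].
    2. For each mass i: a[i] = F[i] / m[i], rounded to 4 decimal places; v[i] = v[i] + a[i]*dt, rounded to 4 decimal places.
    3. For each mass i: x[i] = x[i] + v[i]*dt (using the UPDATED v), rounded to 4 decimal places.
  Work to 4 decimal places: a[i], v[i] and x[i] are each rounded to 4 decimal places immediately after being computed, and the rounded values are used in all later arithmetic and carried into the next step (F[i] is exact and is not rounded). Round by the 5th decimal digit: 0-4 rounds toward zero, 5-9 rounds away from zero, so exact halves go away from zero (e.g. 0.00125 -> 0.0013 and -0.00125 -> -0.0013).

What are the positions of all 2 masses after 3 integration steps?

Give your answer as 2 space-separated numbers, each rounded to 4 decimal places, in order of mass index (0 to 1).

Answer: 3.3442 8.7699

Derivation:
Step 0: x=[3.0000 9.0000] v=[0.0000 0.0000]
Step 1: x=[3.0600 8.9600] v=[0.6000 -0.4000]
Step 2: x=[3.1768 8.8820] v=[1.1680 -0.7800]
Step 3: x=[3.3442 8.7699] v=[1.6737 -1.1210]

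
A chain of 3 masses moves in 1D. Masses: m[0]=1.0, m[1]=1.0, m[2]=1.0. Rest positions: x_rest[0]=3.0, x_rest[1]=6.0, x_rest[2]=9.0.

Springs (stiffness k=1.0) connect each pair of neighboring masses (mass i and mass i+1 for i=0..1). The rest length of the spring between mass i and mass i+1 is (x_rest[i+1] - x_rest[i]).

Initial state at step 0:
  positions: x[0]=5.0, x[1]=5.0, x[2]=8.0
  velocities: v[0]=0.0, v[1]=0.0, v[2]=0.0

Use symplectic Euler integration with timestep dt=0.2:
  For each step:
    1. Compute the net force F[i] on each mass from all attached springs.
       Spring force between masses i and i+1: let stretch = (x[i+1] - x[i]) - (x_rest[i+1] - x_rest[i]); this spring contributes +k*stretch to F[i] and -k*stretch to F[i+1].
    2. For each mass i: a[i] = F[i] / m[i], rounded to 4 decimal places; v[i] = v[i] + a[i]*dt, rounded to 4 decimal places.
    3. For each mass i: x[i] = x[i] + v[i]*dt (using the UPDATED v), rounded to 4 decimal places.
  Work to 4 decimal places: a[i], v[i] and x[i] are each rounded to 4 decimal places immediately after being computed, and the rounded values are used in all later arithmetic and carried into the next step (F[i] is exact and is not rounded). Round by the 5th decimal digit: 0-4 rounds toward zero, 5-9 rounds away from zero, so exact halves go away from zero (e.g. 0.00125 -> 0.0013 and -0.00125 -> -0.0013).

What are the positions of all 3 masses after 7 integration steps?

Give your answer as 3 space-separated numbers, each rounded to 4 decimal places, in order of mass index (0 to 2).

Answer: 2.6649 6.8758 8.4592

Derivation:
Step 0: x=[5.0000 5.0000 8.0000] v=[0.0000 0.0000 0.0000]
Step 1: x=[4.8800 5.1200 8.0000] v=[-0.6000 0.6000 0.0000]
Step 2: x=[4.6496 5.3456 8.0048] v=[-1.1520 1.1280 0.0240]
Step 3: x=[4.3270 5.6497 8.0232] v=[-1.6128 1.5206 0.0922]
Step 4: x=[3.9373 5.9959 8.0667] v=[-1.9483 1.7308 0.2175]
Step 5: x=[3.5100 6.3425 8.1474] v=[-2.1366 1.7332 0.4033]
Step 6: x=[3.0760 6.6480 8.2759] v=[-2.1701 1.5277 0.6423]
Step 7: x=[2.6649 6.8758 8.4592] v=[-2.0557 1.1389 0.9167]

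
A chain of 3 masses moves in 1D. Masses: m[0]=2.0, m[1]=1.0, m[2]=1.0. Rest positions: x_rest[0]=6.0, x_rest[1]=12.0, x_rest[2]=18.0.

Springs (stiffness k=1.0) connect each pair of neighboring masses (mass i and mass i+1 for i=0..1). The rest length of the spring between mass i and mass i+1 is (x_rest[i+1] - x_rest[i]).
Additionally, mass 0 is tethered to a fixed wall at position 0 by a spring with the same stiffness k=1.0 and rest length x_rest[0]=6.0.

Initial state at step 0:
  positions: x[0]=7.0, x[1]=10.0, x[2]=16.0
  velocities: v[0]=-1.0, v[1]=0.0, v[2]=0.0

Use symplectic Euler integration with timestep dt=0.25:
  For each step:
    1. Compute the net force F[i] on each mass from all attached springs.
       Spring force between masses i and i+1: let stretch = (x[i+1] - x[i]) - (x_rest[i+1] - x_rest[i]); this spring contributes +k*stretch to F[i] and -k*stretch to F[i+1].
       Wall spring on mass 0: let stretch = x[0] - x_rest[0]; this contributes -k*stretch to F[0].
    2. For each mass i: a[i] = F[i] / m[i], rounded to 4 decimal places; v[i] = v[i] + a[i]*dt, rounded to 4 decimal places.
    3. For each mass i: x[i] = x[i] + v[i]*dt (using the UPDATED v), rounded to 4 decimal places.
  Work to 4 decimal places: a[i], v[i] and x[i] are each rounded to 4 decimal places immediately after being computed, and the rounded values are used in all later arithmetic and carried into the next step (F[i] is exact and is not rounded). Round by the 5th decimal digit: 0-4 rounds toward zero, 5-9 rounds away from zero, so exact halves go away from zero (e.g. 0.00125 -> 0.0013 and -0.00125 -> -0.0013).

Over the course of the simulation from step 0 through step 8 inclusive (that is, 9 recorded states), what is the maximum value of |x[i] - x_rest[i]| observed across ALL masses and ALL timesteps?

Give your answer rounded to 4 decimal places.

Step 0: x=[7.0000 10.0000 16.0000] v=[-1.0000 0.0000 0.0000]
Step 1: x=[6.6250 10.1875 16.0000] v=[-1.5000 0.7500 0.0000]
Step 2: x=[6.1543 10.5156 16.0117] v=[-1.8828 1.3125 0.0469]
Step 3: x=[5.6276 10.9147 16.0549] v=[-2.1069 1.5962 0.1729]
Step 4: x=[5.0902 11.3046 16.1519] v=[-2.1495 1.5595 0.3879]
Step 5: x=[4.5880 11.6090 16.3209] v=[-2.0090 1.2177 0.6761]
Step 6: x=[4.1618 11.7691 16.5704] v=[-1.7049 0.6404 0.9981]
Step 7: x=[3.8433 11.7538 16.8949] v=[-1.2742 -0.0611 1.2978]
Step 8: x=[3.6519 11.5654 17.2730] v=[-0.7658 -0.7535 1.5125]
Max displacement = 2.3481

Answer: 2.3481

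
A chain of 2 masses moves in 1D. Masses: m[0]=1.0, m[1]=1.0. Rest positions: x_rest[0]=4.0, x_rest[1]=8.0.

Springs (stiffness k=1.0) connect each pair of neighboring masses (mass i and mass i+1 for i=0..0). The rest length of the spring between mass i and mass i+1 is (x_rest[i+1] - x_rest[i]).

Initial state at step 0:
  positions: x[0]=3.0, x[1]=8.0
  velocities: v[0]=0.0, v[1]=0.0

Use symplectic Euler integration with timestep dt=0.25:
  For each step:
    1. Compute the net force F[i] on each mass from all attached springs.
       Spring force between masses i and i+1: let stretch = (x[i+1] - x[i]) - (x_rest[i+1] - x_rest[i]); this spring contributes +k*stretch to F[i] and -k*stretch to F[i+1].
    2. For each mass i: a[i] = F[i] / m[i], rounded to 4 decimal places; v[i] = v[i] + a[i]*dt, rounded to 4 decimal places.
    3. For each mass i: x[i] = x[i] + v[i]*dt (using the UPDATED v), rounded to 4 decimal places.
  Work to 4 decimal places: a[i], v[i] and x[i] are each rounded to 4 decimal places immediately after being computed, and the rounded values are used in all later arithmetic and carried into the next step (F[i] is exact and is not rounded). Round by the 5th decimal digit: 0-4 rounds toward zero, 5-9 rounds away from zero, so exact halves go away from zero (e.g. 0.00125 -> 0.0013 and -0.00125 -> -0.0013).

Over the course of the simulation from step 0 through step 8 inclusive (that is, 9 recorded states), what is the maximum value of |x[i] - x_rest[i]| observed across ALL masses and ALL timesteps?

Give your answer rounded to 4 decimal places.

Step 0: x=[3.0000 8.0000] v=[0.0000 0.0000]
Step 1: x=[3.0625 7.9375] v=[0.2500 -0.2500]
Step 2: x=[3.1797 7.8203] v=[0.4688 -0.4688]
Step 3: x=[3.3370 7.6631] v=[0.6290 -0.6290]
Step 4: x=[3.5146 7.4855] v=[0.7105 -0.7105]
Step 5: x=[3.6904 7.3097] v=[0.7032 -0.7032]
Step 6: x=[3.8424 7.1577] v=[0.6080 -0.6080]
Step 7: x=[3.9516 7.0485] v=[0.4368 -0.4368]
Step 8: x=[4.0044 6.9958] v=[0.2110 -0.2110]
Max displacement = 1.0042

Answer: 1.0042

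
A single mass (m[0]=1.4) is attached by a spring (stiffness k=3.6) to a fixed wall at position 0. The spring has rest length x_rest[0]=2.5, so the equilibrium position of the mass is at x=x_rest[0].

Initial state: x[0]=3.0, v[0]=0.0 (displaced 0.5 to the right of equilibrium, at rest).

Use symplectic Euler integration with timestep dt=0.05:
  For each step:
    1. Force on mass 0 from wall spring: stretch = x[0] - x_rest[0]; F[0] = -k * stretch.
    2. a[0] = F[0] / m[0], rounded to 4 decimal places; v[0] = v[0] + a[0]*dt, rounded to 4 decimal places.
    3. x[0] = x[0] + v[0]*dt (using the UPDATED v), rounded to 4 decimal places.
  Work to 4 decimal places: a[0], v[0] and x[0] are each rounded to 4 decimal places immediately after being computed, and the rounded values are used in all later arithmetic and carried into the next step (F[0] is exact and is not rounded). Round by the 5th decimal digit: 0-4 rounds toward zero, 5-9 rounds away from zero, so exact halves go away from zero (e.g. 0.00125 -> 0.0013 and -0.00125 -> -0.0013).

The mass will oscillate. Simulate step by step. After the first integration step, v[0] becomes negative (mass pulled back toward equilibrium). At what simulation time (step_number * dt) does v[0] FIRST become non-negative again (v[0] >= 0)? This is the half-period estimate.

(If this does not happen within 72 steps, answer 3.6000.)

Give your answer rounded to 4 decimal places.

Step 0: x=[3.0000] v=[0.0000]
Step 1: x=[2.9968] v=[-0.0643]
Step 2: x=[2.9904] v=[-0.1282]
Step 3: x=[2.9808] v=[-0.1913]
Step 4: x=[2.9681] v=[-0.2531]
Step 5: x=[2.9524] v=[-0.3133]
Step 6: x=[2.9338] v=[-0.3715]
Step 7: x=[2.9124] v=[-0.4273]
Step 8: x=[2.8884] v=[-0.4803]
Step 9: x=[2.8619] v=[-0.5302]
Step 10: x=[2.8331] v=[-0.5767]
Step 11: x=[2.8021] v=[-0.6195]
Step 12: x=[2.7692] v=[-0.6583]
Step 13: x=[2.7346] v=[-0.6929]
Step 14: x=[2.6984] v=[-0.7231]
Step 15: x=[2.6610] v=[-0.7486]
Step 16: x=[2.6225] v=[-0.7693]
Step 17: x=[2.5832] v=[-0.7851]
Step 18: x=[2.5434] v=[-0.7958]
Step 19: x=[2.5033] v=[-0.8014]
Step 20: x=[2.4632] v=[-0.8018]
Step 21: x=[2.4233] v=[-0.7971]
Step 22: x=[2.3839] v=[-0.7872]
Step 23: x=[2.3453] v=[-0.7723]
Step 24: x=[2.3077] v=[-0.7524]
Step 25: x=[2.2713] v=[-0.7277]
Step 26: x=[2.2364] v=[-0.6983]
Step 27: x=[2.2032] v=[-0.6644]
Step 28: x=[2.1719] v=[-0.6262]
Step 29: x=[2.1427] v=[-0.5840]
Step 30: x=[2.1158] v=[-0.5381]
Step 31: x=[2.0914] v=[-0.4887]
Step 32: x=[2.0696] v=[-0.4362]
Step 33: x=[2.0506] v=[-0.3809]
Step 34: x=[2.0344] v=[-0.3231]
Step 35: x=[2.0212] v=[-0.2632]
Step 36: x=[2.0111] v=[-0.2016]
Step 37: x=[2.0042] v=[-0.1387]
Step 38: x=[2.0005] v=[-0.0750]
Step 39: x=[2.0000] v=[-0.0108]
Step 40: x=[2.0027] v=[0.0535]
First v>=0 after going negative at step 40, time=2.0000

Answer: 2.0000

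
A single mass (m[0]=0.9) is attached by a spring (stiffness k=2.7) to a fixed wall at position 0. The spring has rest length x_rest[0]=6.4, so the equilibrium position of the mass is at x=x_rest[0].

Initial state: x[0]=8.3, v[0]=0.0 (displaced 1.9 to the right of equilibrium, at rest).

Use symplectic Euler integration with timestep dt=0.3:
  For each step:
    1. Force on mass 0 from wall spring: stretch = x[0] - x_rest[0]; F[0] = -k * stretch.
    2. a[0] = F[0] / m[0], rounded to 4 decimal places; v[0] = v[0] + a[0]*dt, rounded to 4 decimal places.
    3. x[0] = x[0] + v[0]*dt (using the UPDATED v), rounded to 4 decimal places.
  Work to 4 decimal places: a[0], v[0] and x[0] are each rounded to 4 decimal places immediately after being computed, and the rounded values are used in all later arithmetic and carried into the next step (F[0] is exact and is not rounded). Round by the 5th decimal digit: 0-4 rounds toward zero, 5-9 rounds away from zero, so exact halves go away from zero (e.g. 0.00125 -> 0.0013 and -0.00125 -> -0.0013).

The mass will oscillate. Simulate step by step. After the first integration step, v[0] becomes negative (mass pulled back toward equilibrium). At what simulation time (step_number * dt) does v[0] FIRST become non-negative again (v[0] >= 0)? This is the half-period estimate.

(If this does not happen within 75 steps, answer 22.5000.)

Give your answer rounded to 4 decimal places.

Step 0: x=[8.3000] v=[0.0000]
Step 1: x=[7.7870] v=[-1.7100]
Step 2: x=[6.8995] v=[-2.9583]
Step 3: x=[5.8771] v=[-3.4079]
Step 4: x=[4.9959] v=[-2.9373]
Step 5: x=[4.4938] v=[-1.6736]
Step 6: x=[4.5064] v=[0.0420]
First v>=0 after going negative at step 6, time=1.8000

Answer: 1.8000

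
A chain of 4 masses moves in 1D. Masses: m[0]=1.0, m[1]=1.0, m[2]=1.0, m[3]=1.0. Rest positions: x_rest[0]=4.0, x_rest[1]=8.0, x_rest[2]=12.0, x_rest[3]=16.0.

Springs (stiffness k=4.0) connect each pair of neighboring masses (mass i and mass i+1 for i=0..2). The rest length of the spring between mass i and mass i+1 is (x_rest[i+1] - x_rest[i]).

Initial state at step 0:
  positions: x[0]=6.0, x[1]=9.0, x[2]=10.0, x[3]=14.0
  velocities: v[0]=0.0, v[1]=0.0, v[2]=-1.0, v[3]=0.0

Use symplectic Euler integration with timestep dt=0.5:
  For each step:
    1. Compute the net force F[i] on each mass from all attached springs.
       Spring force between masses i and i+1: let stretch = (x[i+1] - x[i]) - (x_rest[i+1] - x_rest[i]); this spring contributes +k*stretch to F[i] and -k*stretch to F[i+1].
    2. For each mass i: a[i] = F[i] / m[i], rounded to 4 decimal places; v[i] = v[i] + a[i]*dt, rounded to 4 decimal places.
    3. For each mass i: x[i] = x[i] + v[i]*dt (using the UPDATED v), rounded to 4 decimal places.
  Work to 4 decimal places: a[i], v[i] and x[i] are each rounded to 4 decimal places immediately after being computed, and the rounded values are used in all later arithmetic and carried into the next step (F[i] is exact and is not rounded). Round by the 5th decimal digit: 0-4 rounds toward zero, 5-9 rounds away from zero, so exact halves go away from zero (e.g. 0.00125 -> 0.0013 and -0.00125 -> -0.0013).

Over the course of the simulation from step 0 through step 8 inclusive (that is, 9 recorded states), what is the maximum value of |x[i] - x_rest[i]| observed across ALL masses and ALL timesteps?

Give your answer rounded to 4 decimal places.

Answer: 3.0000

Derivation:
Step 0: x=[6.0000 9.0000 10.0000 14.0000] v=[0.0000 0.0000 -1.0000 0.0000]
Step 1: x=[5.0000 7.0000 12.5000 14.0000] v=[-2.0000 -4.0000 5.0000 0.0000]
Step 2: x=[2.0000 8.5000 11.0000 16.5000] v=[-6.0000 3.0000 -3.0000 5.0000]
Step 3: x=[1.5000 6.0000 12.5000 17.5000] v=[-1.0000 -5.0000 3.0000 2.0000]
Step 4: x=[1.5000 5.5000 12.5000 17.5000] v=[0.0000 -1.0000 0.0000 0.0000]
Step 5: x=[1.5000 8.0000 10.5000 16.5000] v=[0.0000 5.0000 -4.0000 -2.0000]
Step 6: x=[4.0000 6.5000 12.0000 13.5000] v=[5.0000 -3.0000 3.0000 -6.0000]
Step 7: x=[5.0000 8.0000 9.5000 13.0000] v=[2.0000 3.0000 -5.0000 -1.0000]
Step 8: x=[5.0000 8.0000 9.0000 13.0000] v=[0.0000 0.0000 -1.0000 0.0000]
Max displacement = 3.0000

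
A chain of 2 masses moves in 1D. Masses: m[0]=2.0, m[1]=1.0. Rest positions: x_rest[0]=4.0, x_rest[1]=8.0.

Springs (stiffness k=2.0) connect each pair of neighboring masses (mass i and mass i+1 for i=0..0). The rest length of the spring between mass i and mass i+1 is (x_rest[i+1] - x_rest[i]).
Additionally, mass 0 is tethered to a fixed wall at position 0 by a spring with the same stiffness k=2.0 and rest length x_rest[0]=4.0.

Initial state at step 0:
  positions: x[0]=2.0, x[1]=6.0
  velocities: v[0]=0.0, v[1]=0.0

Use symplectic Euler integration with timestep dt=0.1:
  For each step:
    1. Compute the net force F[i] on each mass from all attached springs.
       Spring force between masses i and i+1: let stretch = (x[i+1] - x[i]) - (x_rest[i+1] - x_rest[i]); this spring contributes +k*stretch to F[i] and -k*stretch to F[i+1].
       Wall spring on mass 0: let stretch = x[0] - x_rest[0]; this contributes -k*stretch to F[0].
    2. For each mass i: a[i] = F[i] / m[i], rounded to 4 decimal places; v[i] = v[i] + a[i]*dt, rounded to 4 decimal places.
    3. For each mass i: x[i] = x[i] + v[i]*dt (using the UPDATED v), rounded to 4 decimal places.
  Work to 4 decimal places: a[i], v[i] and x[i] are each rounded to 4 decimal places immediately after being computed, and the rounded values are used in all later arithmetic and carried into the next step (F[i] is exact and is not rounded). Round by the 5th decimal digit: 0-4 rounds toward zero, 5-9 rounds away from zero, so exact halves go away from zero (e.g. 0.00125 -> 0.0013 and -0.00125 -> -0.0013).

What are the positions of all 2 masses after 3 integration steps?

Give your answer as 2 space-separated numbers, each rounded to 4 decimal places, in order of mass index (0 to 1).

Step 0: x=[2.0000 6.0000] v=[0.0000 0.0000]
Step 1: x=[2.0200 6.0000] v=[0.2000 0.0000]
Step 2: x=[2.0596 6.0004] v=[0.3960 0.0040]
Step 3: x=[2.1180 6.0020] v=[0.5841 0.0158]

Answer: 2.1180 6.0020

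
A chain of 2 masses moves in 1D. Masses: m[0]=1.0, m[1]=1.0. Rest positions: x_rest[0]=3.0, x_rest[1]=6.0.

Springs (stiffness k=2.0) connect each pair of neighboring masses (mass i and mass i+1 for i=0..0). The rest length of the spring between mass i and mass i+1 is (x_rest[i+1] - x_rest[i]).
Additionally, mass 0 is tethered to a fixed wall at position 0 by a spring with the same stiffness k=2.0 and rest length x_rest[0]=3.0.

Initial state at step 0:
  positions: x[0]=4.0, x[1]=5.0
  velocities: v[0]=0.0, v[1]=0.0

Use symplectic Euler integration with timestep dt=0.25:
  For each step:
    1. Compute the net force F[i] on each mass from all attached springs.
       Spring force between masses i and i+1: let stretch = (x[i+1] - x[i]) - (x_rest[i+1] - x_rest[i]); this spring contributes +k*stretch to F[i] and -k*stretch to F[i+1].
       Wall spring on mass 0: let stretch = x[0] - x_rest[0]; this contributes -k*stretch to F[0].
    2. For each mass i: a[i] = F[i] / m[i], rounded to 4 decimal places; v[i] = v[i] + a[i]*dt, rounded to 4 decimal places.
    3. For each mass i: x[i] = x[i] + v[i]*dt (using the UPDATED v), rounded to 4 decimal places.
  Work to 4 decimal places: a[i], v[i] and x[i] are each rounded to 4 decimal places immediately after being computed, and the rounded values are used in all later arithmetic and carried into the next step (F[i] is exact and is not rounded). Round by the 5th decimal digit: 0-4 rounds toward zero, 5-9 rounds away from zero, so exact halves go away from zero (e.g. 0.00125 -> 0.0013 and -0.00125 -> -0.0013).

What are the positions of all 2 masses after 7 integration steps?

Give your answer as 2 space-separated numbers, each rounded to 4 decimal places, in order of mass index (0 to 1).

Answer: 2.5805 6.2867

Derivation:
Step 0: x=[4.0000 5.0000] v=[0.0000 0.0000]
Step 1: x=[3.6250 5.2500] v=[-1.5000 1.0000]
Step 2: x=[3.0000 5.6719] v=[-2.5000 1.6875]
Step 3: x=[2.3340 6.1348] v=[-2.6641 1.8516]
Step 4: x=[1.8513 6.4976] v=[-1.9307 1.4512]
Step 5: x=[1.7180 6.6546] v=[-0.5332 0.6281]
Step 6: x=[1.9870 6.5696] v=[1.0761 -0.3402]
Step 7: x=[2.5805 6.2867] v=[2.3739 -1.1315]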